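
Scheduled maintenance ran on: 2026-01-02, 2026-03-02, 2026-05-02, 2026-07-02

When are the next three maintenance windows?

Each date is the 2nd; the gaps (59, 61, 61) track the month lengths.
The rule is the 2nd of every 2 months.
Next: September 2026 → 2026-09-02.
November 2026: 2026-11-02.
January 2027: 2027-01-02.

2026-09-02, 2026-11-02, 2027-01-02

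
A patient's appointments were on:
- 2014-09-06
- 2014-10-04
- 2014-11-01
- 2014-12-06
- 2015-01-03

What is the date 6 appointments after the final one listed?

All dates are Saturdays, 28, 28, 35, 28 days apart.
Specifically, the 1st Saturday of each month.
February 2015 — 1st Saturday is 2015-02-07.
1st Saturday of March 2015: 2015-03-07.
1st Saturday of April 2015: 2015-04-04.
1st Saturday of May 2015: 2015-05-02.
1st Saturday of June 2015: 2015-06-06.
1st Saturday of July 2015: 2015-07-04.

2015-07-04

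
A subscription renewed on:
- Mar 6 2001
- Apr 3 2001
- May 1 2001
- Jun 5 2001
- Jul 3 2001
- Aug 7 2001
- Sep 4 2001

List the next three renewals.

Oct 2 2001, Nov 6 2001, Dec 4 2001

All dates are Tuesdays, 28, 28, 35, 28, 35, 28 days apart.
Specifically, the 1st Tuesday of each month.
1st Tuesday of October 2001: Oct 2 2001.
1st Tuesday of November 2001: Nov 6 2001.
December 2001 — 1st Tuesday is Dec 4 2001.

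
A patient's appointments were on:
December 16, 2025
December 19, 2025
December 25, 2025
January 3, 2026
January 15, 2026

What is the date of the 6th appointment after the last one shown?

May 30, 2026

Intervals are 3, 6, 9, 12 days — an arithmetic progression with common difference 3.
Next gap: 15 days. January 15, 2026 + 15 days = January 30, 2026.
Next gap: 18 days. January 30, 2026 + 18 days = February 17, 2026.
Next gap: 21 days. February 17, 2026 + 21 days = March 10, 2026.
Next gap: 24 days. March 10, 2026 + 24 days = April 3, 2026.
Next gap: 27 days. April 3, 2026 + 27 days = April 30, 2026.
Next gap: 30 days. April 30, 2026 + 30 days = May 30, 2026.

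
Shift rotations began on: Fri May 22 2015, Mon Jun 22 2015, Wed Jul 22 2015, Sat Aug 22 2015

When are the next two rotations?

Tue Sep 22 2015, Thu Oct 22 2015

Each date is the 22nd; the gaps (31, 30, 31) track the month lengths.
The rule is the 22nd of each month.
September 2015: Tue Sep 22 2015.
Next: October 2015 → Thu Oct 22 2015.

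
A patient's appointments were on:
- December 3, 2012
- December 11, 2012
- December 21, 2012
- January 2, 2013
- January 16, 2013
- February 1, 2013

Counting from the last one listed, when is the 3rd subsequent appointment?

April 2, 2013

The spacing grows by 2 each time: 8, 10, 12, 14, 16 days.
Next gap: 18 days. February 1, 2013 + 18 days = February 19, 2013.
Next gap: 20 days. February 19, 2013 + 20 days = March 11, 2013.
Next gap: 22 days. March 11, 2013 + 22 days = April 2, 2013.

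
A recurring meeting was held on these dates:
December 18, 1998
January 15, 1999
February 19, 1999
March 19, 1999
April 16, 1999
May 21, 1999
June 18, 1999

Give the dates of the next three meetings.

All dates are Fridays, 28, 35, 28, 28, 35, 28 days apart.
Specifically, the 3rd Friday of each month.
July 1999 — 3rd Friday is July 16, 1999.
August 1999 — 3rd Friday is August 20, 1999.
3rd Friday of September 1999: September 17, 1999.

July 16, 1999; August 20, 1999; September 17, 1999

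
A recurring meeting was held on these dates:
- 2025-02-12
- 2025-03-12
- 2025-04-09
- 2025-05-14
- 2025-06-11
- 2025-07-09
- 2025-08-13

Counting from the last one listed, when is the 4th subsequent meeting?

Gaps: 28, 28, 35, 28, 28, 35 days — a mix of 28 and 35. Every date is a Wednesday.
Each is the 2nd Wednesday of its month.
September 2025 — 2nd Wednesday is 2025-09-10.
October 2025 — 2nd Wednesday is 2025-10-08.
November 2025 — 2nd Wednesday is 2025-11-12.
2nd Wednesday of December 2025: 2025-12-10.

2025-12-10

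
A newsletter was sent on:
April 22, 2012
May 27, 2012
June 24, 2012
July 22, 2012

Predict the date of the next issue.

Gaps: 35, 28, 28 days — a mix of 28 and 35. Every date is a Sunday.
Each is the 4th Sunday of its month.
4th Sunday of August 2012: August 26, 2012.

August 26, 2012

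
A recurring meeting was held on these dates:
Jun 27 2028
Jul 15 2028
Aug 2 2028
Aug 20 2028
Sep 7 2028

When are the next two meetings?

Sep 25 2028, Oct 13 2028

The spacing is 18, 18, 18, 18 days — always 18 days.
Sep 7 2028 + 18 days = Sep 25 2028.
Sep 25 2028 + 18 days = Oct 13 2028.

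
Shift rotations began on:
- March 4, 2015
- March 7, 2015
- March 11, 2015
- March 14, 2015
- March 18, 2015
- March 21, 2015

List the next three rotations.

The gap pattern 3, 4, 3, 4, 3 repeats every 2 events.
These are the Wednesdays and Saturdays of each week.
Next Wednesday: March 25, 2015.
The following Saturday is March 28, 2015.
Next Wednesday: April 1, 2015.

March 25, 2015; March 28, 2015; April 1, 2015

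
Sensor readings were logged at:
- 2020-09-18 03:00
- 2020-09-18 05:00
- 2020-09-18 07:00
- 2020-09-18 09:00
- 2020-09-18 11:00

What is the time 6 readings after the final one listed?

2020-09-18 23:00

Spacing: 2, 2, 2, 2 h — constant 2 h.
2020-09-18 11:00 + 2 h = 2020-09-18 13:00.
2020-09-18 13:00 + 2 h = 2020-09-18 15:00.
2020-09-18 15:00 + 2 h = 2020-09-18 17:00.
2020-09-18 17:00 + 2 h = 2020-09-18 19:00.
2020-09-18 19:00 + 2 h = 2020-09-18 21:00.
2020-09-18 21:00 + 2 h = 2020-09-18 23:00.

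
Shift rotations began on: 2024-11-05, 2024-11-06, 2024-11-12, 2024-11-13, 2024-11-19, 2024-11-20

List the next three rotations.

Every event lands on a Tuesday or Wednesday (gaps cycle 1, 6, 1, 6, 1).
So the schedule is: every Tuesday and Wednesday.
The following Tuesday is 2024-11-26.
Next Wednesday: 2024-11-27.
Next Tuesday: 2024-12-03.

2024-11-26, 2024-11-27, 2024-12-03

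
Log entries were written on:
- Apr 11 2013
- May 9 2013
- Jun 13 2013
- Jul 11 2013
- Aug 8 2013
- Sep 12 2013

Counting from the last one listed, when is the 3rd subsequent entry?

Dec 12 2013

Gaps: 28, 35, 28, 28, 35 days — a mix of 28 and 35. Every date is a Thursday.
Each is the 2nd Thursday of its month.
October 2013 — 2nd Thursday is Oct 10 2013.
November 2013 — 2nd Thursday is Nov 14 2013.
2nd Thursday of December 2013: Dec 12 2013.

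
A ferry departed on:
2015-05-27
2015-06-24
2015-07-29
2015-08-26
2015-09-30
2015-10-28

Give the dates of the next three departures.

These are Wednesdays with 28, 35, 28, 35, 28-day gaps.
Each is the final Wednesday of its month — 2015-07-29 is past the 28th, so '4th Wednesday' doesn't fit.
November 2015 ends with Wednesday 2015-11-25.
December 2015 ends with Wednesday 2015-12-30.
Last Wednesday of January 2016: 2016-01-27.

2015-11-25, 2015-12-30, 2016-01-27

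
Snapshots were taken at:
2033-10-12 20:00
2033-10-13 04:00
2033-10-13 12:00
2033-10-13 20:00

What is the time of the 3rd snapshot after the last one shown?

2033-10-14 20:00

Gaps: 8, 8, 8 hours — each event is 8 hours after the previous one.
2033-10-13 20:00 + 8 h = 2033-10-14 04:00.
2033-10-14 04:00 + 8 h = 2033-10-14 12:00.
2033-10-14 12:00 + 8 h = 2033-10-14 20:00.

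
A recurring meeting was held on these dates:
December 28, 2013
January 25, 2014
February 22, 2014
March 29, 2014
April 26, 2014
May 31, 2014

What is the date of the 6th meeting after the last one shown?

November 29, 2014

All Saturdays; the gaps (28, 28, 35, 28, 35) vary with month length.
This is the last Saturday of each month.
June 2014 ends with Saturday June 28, 2014.
July 2014 ends with Saturday July 26, 2014.
Last Saturday of August 2014: August 30, 2014.
September 2014 ends with Saturday September 27, 2014.
Last Saturday of October 2014: October 25, 2014.
Last Saturday of November 2014: November 29, 2014.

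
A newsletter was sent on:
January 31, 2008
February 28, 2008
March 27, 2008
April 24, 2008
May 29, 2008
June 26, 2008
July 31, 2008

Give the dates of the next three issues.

August 28, 2008; September 25, 2008; October 30, 2008

All Thursdays; the gaps (28, 28, 28, 35, 28, 35) vary with month length.
This is the last Thursday of each month.
August 2008 ends with Thursday August 28, 2008.
Last Thursday of September 2008: September 25, 2008.
Last Thursday of October 2008: October 30, 2008.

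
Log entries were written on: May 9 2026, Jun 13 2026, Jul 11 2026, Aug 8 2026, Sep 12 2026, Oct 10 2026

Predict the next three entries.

Nov 14 2026, Dec 12 2026, Jan 9 2027

All dates are Saturdays, 35, 28, 28, 35, 28 days apart.
Specifically, the 2nd Saturday of each month.
November 2026 — 2nd Saturday is Nov 14 2026.
2nd Saturday of December 2026: Dec 12 2026.
2nd Saturday of January 2027: Jan 9 2027.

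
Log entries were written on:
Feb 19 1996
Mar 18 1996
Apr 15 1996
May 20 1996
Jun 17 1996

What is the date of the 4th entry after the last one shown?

Gaps: 28, 28, 35, 28 days — a mix of 28 and 35. Every date is a Monday.
Each is the 3rd Monday of its month.
3rd Monday of July 1996: Jul 15 1996.
August 1996 — 3rd Monday is Aug 19 1996.
September 1996 — 3rd Monday is Sep 16 1996.
3rd Monday of October 1996: Oct 21 1996.

Oct 21 1996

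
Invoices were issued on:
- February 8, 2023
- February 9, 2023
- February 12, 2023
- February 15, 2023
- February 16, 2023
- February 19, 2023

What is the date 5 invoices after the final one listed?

March 2, 2023

Gaps: 1, 3, 3, 1, 3 days — not constant, but cyclic with period 3.
The events fall on every Wednesday, Thursday and Sunday.
Next Wednesday: February 22, 2023.
Next Thursday: February 23, 2023.
The following Sunday is February 26, 2023.
Next Wednesday: March 1, 2023.
Next Thursday: March 2, 2023.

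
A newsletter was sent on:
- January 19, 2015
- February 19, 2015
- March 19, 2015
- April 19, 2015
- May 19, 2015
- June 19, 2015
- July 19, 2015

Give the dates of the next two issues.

August 19, 2015; September 19, 2015

The day-of-month is always 19 (31, 28, 31, 30, 31, 30 days between events).
So this recurs on the 19th of each month.
Next: August 2015 → August 19, 2015.
Next: September 2015 → September 19, 2015.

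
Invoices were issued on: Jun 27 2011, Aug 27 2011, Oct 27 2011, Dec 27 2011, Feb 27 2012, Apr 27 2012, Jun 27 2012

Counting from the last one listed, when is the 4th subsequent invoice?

Each date is the 27th; the gaps (61, 61, 61, 62, 60, 61) track the month lengths.
The rule is the 27th of every 2 months.
August 2012: Aug 27 2012.
Next: October 2012 → Oct 27 2012.
December 2012: Dec 27 2012.
Next: February 2013 → Feb 27 2013.

Feb 27 2013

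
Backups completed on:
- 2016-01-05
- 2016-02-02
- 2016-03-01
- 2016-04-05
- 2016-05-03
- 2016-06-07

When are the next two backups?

2016-07-05, 2016-08-02

These are Tuesdays at 28- or 35-day spacing (28, 28, 35, 28, 35).
The pattern: 1st Tuesday of the month.
1st Tuesday of July 2016: 2016-07-05.
August 2016 — 1st Tuesday is 2016-08-02.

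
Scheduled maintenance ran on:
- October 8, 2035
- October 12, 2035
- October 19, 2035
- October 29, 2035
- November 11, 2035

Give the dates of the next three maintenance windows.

Gaps: 4, 7, 10, 13 days — each gap is 3 larger than the previous one.
Next gap: 16 days. November 11, 2035 + 16 days = November 27, 2035.
Next gap: 19 days. November 27, 2035 + 19 days = December 16, 2035.
Next gap: 22 days. December 16, 2035 + 22 days = January 7, 2036.

November 27, 2035; December 16, 2035; January 7, 2036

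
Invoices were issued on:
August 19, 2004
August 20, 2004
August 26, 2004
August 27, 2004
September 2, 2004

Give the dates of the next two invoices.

The gap pattern 1, 6, 1, 6 repeats every 2 events.
These are the Thursdays and Fridays of each week.
The following Friday is September 3, 2004.
Next Thursday: September 9, 2004.

September 3, 2004; September 9, 2004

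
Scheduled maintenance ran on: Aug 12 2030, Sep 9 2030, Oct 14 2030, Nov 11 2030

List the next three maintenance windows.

Gaps: 28, 35, 28 days — a mix of 28 and 35. Every date is a Monday.
Each is the 2nd Monday of its month.
2nd Monday of December 2030: Dec 9 2030.
January 2031 — 2nd Monday is Jan 13 2031.
2nd Monday of February 2031: Feb 10 2031.

Dec 9 2030, Jan 13 2031, Feb 10 2031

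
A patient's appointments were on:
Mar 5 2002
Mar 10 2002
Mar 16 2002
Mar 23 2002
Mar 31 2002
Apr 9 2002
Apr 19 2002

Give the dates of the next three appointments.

Apr 30 2002, May 12 2002, May 25 2002

The spacing grows by 1 each time: 5, 6, 7, 8, 9, 10 days.
Next gap: 11 days. Apr 19 2002 + 11 days = Apr 30 2002.
Next gap: 12 days. Apr 30 2002 + 12 days = May 12 2002.
Next gap: 13 days. May 12 2002 + 13 days = May 25 2002.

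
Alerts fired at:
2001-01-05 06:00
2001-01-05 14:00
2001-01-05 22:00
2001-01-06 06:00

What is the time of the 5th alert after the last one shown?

2001-01-07 22:00

Gaps: 8, 8, 8 hours — each event is 8 hours after the previous one.
2001-01-06 06:00 + 8 h = 2001-01-06 14:00.
2001-01-06 14:00 + 8 h = 2001-01-06 22:00.
2001-01-06 22:00 + 8 h = 2001-01-07 06:00.
2001-01-07 06:00 + 8 h = 2001-01-07 14:00.
2001-01-07 14:00 + 8 h = 2001-01-07 22:00.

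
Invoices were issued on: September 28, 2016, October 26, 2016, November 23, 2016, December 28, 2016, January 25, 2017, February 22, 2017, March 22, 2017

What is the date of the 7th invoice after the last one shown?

All dates are Wednesdays, 28, 28, 35, 28, 28, 28 days apart.
Specifically, the 4th Wednesday of each month.
4th Wednesday of April 2017: April 26, 2017.
4th Wednesday of May 2017: May 24, 2017.
June 2017 — 4th Wednesday is June 28, 2017.
July 2017 — 4th Wednesday is July 26, 2017.
August 2017 — 4th Wednesday is August 23, 2017.
4th Wednesday of September 2017: September 27, 2017.
October 2017 — 4th Wednesday is October 25, 2017.

October 25, 2017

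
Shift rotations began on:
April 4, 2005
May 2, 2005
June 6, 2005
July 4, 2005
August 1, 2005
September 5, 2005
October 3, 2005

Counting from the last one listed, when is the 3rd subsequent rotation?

These are Mondays at 28- or 35-day spacing (28, 35, 28, 28, 35, 28).
The pattern: 1st Monday of the month.
November 2005 — 1st Monday is November 7, 2005.
1st Monday of December 2005: December 5, 2005.
January 2006 — 1st Monday is January 2, 2006.

January 2, 2006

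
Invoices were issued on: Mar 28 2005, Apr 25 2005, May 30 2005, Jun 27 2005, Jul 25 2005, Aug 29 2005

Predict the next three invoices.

Sep 26 2005, Oct 31 2005, Nov 28 2005

All Mondays; the gaps (28, 35, 28, 28, 35) vary with month length.
This is the last Monday of each month.
September 2005 ends with Monday Sep 26 2005.
Last Monday of October 2005: Oct 31 2005.
Last Monday of November 2005: Nov 28 2005.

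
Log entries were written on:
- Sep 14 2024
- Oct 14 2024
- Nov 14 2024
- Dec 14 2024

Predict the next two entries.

Jan 14 2025, Feb 14 2025

Each date is the 14th; the gaps (30, 31, 30) track the month lengths.
The rule is the 14th of each month.
Next: January 2025 → Jan 14 2025.
Next: February 2025 → Feb 14 2025.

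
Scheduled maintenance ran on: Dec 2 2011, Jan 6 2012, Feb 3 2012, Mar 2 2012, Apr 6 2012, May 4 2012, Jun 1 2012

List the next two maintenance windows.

Jul 6 2012, Aug 3 2012

These are Fridays at 28- or 35-day spacing (35, 28, 28, 35, 28, 28).
The pattern: 1st Friday of the month.
1st Friday of July 2012: Jul 6 2012.
1st Friday of August 2012: Aug 3 2012.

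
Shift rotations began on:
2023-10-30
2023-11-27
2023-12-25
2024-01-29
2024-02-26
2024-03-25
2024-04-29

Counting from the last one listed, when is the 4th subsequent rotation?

All Mondays; the gaps (28, 28, 35, 28, 28, 35) vary with month length.
This is the last Monday of each month.
Last Monday of May 2024: 2024-05-27.
June 2024 ends with Monday 2024-06-24.
July 2024 ends with Monday 2024-07-29.
Last Monday of August 2024: 2024-08-26.

2024-08-26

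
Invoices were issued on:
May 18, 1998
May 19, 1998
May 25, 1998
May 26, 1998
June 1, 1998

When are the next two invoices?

Every event lands on a Monday or Tuesday (gaps cycle 1, 6, 1, 6).
So the schedule is: every Monday and Tuesday.
Next Tuesday: June 2, 1998.
The following Monday is June 8, 1998.

June 2, 1998; June 8, 1998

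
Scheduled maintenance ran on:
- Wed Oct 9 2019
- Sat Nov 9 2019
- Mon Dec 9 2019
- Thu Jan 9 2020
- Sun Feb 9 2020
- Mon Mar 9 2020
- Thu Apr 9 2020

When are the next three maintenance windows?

The day-of-month is always 9 (31, 30, 31, 31, 29, 31 days between events).
So this recurs on the 9th of each month.
Next: May 2020 → Sat May 9 2020.
June 2020: Tue Jun 9 2020.
July 2020: Thu Jul 9 2020.

Sat May 9 2020, Tue Jun 9 2020, Thu Jul 9 2020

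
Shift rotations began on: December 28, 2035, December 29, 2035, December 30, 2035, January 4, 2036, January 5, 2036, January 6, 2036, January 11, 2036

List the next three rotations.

The gap pattern 1, 1, 5, 1, 1, 5 repeats every 3 events.
These are the Fridays, Saturdays and Sundays of each week.
Next Saturday: January 12, 2036.
Next Sunday: January 13, 2036.
The following Friday is January 18, 2036.

January 12, 2036; January 13, 2036; January 18, 2036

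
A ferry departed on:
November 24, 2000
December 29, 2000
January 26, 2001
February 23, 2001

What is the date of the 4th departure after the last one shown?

All Fridays; the gaps (35, 28, 28) vary with month length.
This is the last Friday of each month.
March 2001 ends with Friday March 30, 2001.
Last Friday of April 2001: April 27, 2001.
Last Friday of May 2001: May 25, 2001.
June 2001 ends with Friday June 29, 2001.

June 29, 2001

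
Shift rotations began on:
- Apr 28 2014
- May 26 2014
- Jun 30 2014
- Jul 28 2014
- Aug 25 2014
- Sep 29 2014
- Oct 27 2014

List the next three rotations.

These are Mondays with 28, 35, 28, 28, 35, 28-day gaps.
Each is the final Monday of its month — Jun 30 2014 is past the 28th, so '4th Monday' doesn't fit.
November 2014 ends with Monday Nov 24 2014.
Last Monday of December 2014: Dec 29 2014.
Last Monday of January 2015: Jan 26 2015.

Nov 24 2014, Dec 29 2014, Jan 26 2015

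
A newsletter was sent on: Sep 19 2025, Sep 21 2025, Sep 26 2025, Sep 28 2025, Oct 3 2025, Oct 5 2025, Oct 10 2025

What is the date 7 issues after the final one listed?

The gap pattern 2, 5, 2, 5, 2, 5 repeats every 2 events.
These are the Fridays and Sundays of each week.
The following Sunday is Oct 12 2025.
Next Friday: Oct 17 2025.
The following Sunday is Oct 19 2025.
Next Friday: Oct 24 2025.
The following Sunday is Oct 26 2025.
Next Friday: Oct 31 2025.
Next Sunday: Nov 2 2025.

Nov 2 2025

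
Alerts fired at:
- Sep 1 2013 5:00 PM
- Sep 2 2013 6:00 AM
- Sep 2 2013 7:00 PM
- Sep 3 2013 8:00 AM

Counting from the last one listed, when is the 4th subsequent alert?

The interval is a steady 13 hours (13, 13, 13).
Sep 3 2013 8:00 AM + 13 h = Sep 3 2013 9:00 PM.
Sep 3 2013 9:00 PM + 13 h = Sep 4 2013 10:00 AM.
Sep 4 2013 10:00 AM + 13 h = Sep 4 2013 11:00 PM.
Sep 4 2013 11:00 PM + 13 h = Sep 5 2013 12:00 PM.

Sep 5 2013 12:00 PM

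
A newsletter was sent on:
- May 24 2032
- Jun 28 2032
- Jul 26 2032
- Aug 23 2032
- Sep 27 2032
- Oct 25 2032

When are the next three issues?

Gaps: 35, 28, 28, 35, 28 days — a mix of 28 and 35. Every date is a Monday.
Each is the 4th Monday of its month.
November 2032 — 4th Monday is Nov 22 2032.
4th Monday of December 2032: Dec 27 2032.
January 2033 — 4th Monday is Jan 24 2033.

Nov 22 2032, Dec 27 2032, Jan 24 2033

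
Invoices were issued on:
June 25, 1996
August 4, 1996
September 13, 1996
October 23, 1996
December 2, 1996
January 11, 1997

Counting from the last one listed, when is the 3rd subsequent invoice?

The spacing is 40, 40, 40, 40, 40 days — always 40 days.
January 11, 1997 + 40 days = February 20, 1997.
February 20, 1997 + 40 days = April 1, 1997.
April 1, 1997 + 40 days = May 11, 1997.

May 11, 1997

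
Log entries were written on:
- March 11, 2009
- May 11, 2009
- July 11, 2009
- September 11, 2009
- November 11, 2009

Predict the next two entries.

January 11, 2010; March 11, 2010

Each date is the 11th; the gaps (61, 61, 62, 61) track the month lengths.
The rule is the 11th of every 2 months.
January 2010: January 11, 2010.
Next: March 2010 → March 11, 2010.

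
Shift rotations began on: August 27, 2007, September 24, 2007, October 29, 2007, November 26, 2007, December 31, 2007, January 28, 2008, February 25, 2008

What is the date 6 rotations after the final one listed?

August 25, 2008

All Mondays; the gaps (28, 35, 28, 35, 28, 28) vary with month length.
This is the last Monday of each month.
Last Monday of March 2008: March 31, 2008.
April 2008 ends with Monday April 28, 2008.
Last Monday of May 2008: May 26, 2008.
Last Monday of June 2008: June 30, 2008.
July 2008 ends with Monday July 28, 2008.
Last Monday of August 2008: August 25, 2008.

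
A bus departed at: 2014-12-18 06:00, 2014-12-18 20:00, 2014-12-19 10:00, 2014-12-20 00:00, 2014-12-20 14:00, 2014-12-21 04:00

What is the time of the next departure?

2014-12-21 18:00

Gaps: 14, 14, 14, 14, 14 hours — each event is 14 hours after the previous one.
2014-12-21 04:00 + 14 h = 2014-12-21 18:00.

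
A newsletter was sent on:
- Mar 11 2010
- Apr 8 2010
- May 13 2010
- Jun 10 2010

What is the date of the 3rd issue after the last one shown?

Sep 9 2010

All dates are Thursdays, 28, 35, 28 days apart.
Specifically, the 2nd Thursday of each month.
2nd Thursday of July 2010: Jul 8 2010.
August 2010 — 2nd Thursday is Aug 12 2010.
2nd Thursday of September 2010: Sep 9 2010.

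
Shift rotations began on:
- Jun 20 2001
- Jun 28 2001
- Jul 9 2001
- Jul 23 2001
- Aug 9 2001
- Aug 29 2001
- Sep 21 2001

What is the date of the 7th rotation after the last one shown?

May 24 2002

Gaps: 8, 11, 14, 17, 20, 23 days — each gap is 3 larger than the previous one.
Next gap: 26 days. Sep 21 2001 + 26 days = Oct 17 2001.
Next gap: 29 days. Oct 17 2001 + 29 days = Nov 15 2001.
Next gap: 32 days. Nov 15 2001 + 32 days = Dec 17 2001.
Next gap: 35 days. Dec 17 2001 + 35 days = Jan 21 2002.
Next gap: 38 days. Jan 21 2002 + 38 days = Feb 28 2002.
Next gap: 41 days. Feb 28 2002 + 41 days = Apr 10 2002.
Next gap: 44 days. Apr 10 2002 + 44 days = May 24 2002.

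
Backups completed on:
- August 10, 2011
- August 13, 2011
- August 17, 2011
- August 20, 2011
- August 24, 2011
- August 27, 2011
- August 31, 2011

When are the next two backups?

The gap pattern 3, 4, 3, 4, 3, 4 repeats every 2 events.
These are the Wednesdays and Saturdays of each week.
The following Saturday is September 3, 2011.
Next Wednesday: September 7, 2011.

September 3, 2011; September 7, 2011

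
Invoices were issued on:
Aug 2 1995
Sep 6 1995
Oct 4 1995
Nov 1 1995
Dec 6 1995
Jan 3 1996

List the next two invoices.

All dates are Wednesdays, 35, 28, 28, 35, 28 days apart.
Specifically, the 1st Wednesday of each month.
1st Wednesday of February 1996: Feb 7 1996.
1st Wednesday of March 1996: Mar 6 1996.

Feb 7 1996, Mar 6 1996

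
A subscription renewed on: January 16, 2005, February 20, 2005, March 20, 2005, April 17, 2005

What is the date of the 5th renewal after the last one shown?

September 18, 2005

All dates are Sundays, 35, 28, 28 days apart.
Specifically, the 3rd Sunday of each month.
3rd Sunday of May 2005: May 15, 2005.
3rd Sunday of June 2005: June 19, 2005.
July 2005 — 3rd Sunday is July 17, 2005.
3rd Sunday of August 2005: August 21, 2005.
3rd Sunday of September 2005: September 18, 2005.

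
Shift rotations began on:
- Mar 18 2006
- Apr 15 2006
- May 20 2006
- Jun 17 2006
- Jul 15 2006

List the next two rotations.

These are Saturdays at 28- or 35-day spacing (28, 35, 28, 28).
The pattern: 3rd Saturday of the month.
3rd Saturday of August 2006: Aug 19 2006.
September 2006 — 3rd Saturday is Sep 16 2006.

Aug 19 2006, Sep 16 2006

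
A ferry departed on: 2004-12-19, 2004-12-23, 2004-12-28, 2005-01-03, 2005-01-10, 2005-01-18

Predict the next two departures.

Gaps: 4, 5, 6, 7, 8 days — each gap is 1 larger than the previous one.
Next gap: 9 days. 2005-01-18 + 9 days = 2005-01-27.
Next gap: 10 days. 2005-01-27 + 10 days = 2005-02-06.

2005-01-27, 2005-02-06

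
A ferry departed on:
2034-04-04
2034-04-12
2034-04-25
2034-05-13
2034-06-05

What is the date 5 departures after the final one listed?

The spacing grows by 5 each time: 8, 13, 18, 23 days.
Next gap: 28 days. 2034-06-05 + 28 days = 2034-07-03.
Next gap: 33 days. 2034-07-03 + 33 days = 2034-08-05.
Next gap: 38 days. 2034-08-05 + 38 days = 2034-09-12.
Next gap: 43 days. 2034-09-12 + 43 days = 2034-10-25.
Next gap: 48 days. 2034-10-25 + 48 days = 2034-12-12.

2034-12-12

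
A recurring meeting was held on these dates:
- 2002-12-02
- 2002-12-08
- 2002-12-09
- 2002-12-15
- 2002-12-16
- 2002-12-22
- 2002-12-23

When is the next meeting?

Gaps: 6, 1, 6, 1, 6, 1 days — not constant, but cyclic with period 2.
The events fall on every Monday and Sunday.
The following Sunday is 2002-12-29.

2002-12-29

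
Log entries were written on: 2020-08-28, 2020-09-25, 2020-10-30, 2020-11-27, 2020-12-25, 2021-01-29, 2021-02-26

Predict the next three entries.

Every date is a Friday; gaps 28, 35, 28, 28, 35, 28 days.
Each is the last Friday of its month (at least one falls on the 29th or later, ruling out '4th Friday').
Last Friday of March 2021: 2021-03-26.
Last Friday of April 2021: 2021-04-30.
Last Friday of May 2021: 2021-05-28.

2021-03-26, 2021-04-30, 2021-05-28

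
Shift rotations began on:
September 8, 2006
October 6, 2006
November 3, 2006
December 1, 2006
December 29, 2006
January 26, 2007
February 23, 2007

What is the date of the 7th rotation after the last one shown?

September 7, 2007

The spacing is 28, 28, 28, 28, 28, 28 days — always 28 days.
February 23, 2007 + 28 days = March 23, 2007.
March 23, 2007 + 28 days = April 20, 2007.
April 20, 2007 + 28 days = May 18, 2007.
May 18, 2007 + 28 days = June 15, 2007.
June 15, 2007 + 28 days = July 13, 2007.
July 13, 2007 + 28 days = August 10, 2007.
August 10, 2007 + 28 days = September 7, 2007.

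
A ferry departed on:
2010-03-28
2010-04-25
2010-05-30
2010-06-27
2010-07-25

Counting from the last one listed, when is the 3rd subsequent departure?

2010-10-31

All Sundays; the gaps (28, 35, 28, 28) vary with month length.
This is the last Sunday of each month.
August 2010 ends with Sunday 2010-08-29.
Last Sunday of September 2010: 2010-09-26.
October 2010 ends with Sunday 2010-10-31.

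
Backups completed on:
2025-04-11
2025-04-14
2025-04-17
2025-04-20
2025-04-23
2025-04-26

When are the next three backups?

Gaps between consecutive events: 3, 3, 3, 3, 3 days — a constant 3-day interval.
2025-04-26 + 3 days = 2025-04-29.
2025-04-29 + 3 days = 2025-05-02.
2025-05-02 + 3 days = 2025-05-05.

2025-04-29, 2025-05-02, 2025-05-05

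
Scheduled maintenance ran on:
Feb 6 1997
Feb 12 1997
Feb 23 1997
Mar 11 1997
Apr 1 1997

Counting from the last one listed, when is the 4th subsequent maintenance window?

Aug 13 1997

Intervals are 6, 11, 16, 21 days — an arithmetic progression with common difference 5.
Next gap: 26 days. Apr 1 1997 + 26 days = Apr 27 1997.
Next gap: 31 days. Apr 27 1997 + 31 days = May 28 1997.
Next gap: 36 days. May 28 1997 + 36 days = Jul 3 1997.
Next gap: 41 days. Jul 3 1997 + 41 days = Aug 13 1997.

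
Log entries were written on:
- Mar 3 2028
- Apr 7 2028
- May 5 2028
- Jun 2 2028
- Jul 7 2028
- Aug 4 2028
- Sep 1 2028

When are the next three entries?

Oct 6 2028, Nov 3 2028, Dec 1 2028

Gaps: 35, 28, 28, 35, 28, 28 days — a mix of 28 and 35. Every date is a Friday.
Each is the 1st Friday of its month.
1st Friday of October 2028: Oct 6 2028.
1st Friday of November 2028: Nov 3 2028.
1st Friday of December 2028: Dec 1 2028.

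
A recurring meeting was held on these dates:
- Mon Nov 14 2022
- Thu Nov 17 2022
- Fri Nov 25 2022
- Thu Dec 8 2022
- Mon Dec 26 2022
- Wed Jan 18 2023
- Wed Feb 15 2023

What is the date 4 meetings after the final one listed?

The spacing grows by 5 each time: 3, 8, 13, 18, 23, 28 days.
Next gap: 33 days. Wed Feb 15 2023 + 33 days = Mon Mar 20 2023.
Next gap: 38 days. Mon Mar 20 2023 + 38 days = Thu Apr 27 2023.
Next gap: 43 days. Thu Apr 27 2023 + 43 days = Fri Jun 9 2023.
Next gap: 48 days. Fri Jun 9 2023 + 48 days = Thu Jul 27 2023.

Thu Jul 27 2023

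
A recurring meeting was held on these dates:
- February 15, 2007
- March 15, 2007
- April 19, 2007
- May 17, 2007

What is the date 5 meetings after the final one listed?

October 18, 2007

These are Thursdays at 28- or 35-day spacing (28, 35, 28).
The pattern: 3rd Thursday of the month.
June 2007 — 3rd Thursday is June 21, 2007.
July 2007 — 3rd Thursday is July 19, 2007.
August 2007 — 3rd Thursday is August 16, 2007.
3rd Thursday of September 2007: September 20, 2007.
3rd Thursday of October 2007: October 18, 2007.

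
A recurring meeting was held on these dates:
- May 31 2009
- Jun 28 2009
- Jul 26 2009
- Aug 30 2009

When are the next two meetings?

Sep 27 2009, Oct 25 2009

These are Sundays with 28, 28, 35-day gaps.
Each is the final Sunday of its month — May 31 2009 is past the 28th, so '4th Sunday' doesn't fit.
Last Sunday of September 2009: Sep 27 2009.
Last Sunday of October 2009: Oct 25 2009.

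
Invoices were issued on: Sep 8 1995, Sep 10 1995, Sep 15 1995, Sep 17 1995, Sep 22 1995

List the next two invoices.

Sep 24 1995, Sep 29 1995

The gap pattern 2, 5, 2, 5 repeats every 2 events.
These are the Fridays and Sundays of each week.
Next Sunday: Sep 24 1995.
The following Friday is Sep 29 1995.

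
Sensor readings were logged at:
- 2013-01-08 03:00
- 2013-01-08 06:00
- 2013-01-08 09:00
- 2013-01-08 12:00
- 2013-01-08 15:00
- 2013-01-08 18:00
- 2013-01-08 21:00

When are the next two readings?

Gaps: 3, 3, 3, 3, 3, 3 hours — each event is 3 hours after the previous one.
2013-01-08 21:00 + 3 h = 2013-01-09 00:00.
2013-01-09 00:00 + 3 h = 2013-01-09 03:00.

2013-01-09 00:00, 2013-01-09 03:00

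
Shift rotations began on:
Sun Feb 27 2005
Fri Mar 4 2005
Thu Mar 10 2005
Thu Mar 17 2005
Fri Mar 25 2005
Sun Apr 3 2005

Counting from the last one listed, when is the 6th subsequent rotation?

The spacing grows by 1 each time: 5, 6, 7, 8, 9 days.
Next gap: 10 days. Sun Apr 3 2005 + 10 days = Wed Apr 13 2005.
Next gap: 11 days. Wed Apr 13 2005 + 11 days = Sun Apr 24 2005.
Next gap: 12 days. Sun Apr 24 2005 + 12 days = Fri May 6 2005.
Next gap: 13 days. Fri May 6 2005 + 13 days = Thu May 19 2005.
Next gap: 14 days. Thu May 19 2005 + 14 days = Thu Jun 2 2005.
Next gap: 15 days. Thu Jun 2 2005 + 15 days = Fri Jun 17 2005.

Fri Jun 17 2005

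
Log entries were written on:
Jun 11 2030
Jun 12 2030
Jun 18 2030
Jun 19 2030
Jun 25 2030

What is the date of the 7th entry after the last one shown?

Gaps: 1, 6, 1, 6 days — not constant, but cyclic with period 2.
The events fall on every Tuesday and Wednesday.
Next Wednesday: Jun 26 2030.
The following Tuesday is Jul 2 2030.
Next Wednesday: Jul 3 2030.
Next Tuesday: Jul 9 2030.
The following Wednesday is Jul 10 2030.
The following Tuesday is Jul 16 2030.
Next Wednesday: Jul 17 2030.

Jul 17 2030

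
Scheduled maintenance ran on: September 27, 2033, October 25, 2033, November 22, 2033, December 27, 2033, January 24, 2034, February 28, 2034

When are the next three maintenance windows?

These are Tuesdays at 28- or 35-day spacing (28, 28, 35, 28, 35).
The pattern: 4th Tuesday of the month.
March 2034 — 4th Tuesday is March 28, 2034.
4th Tuesday of April 2034: April 25, 2034.
4th Tuesday of May 2034: May 23, 2034.

March 28, 2034; April 25, 2034; May 23, 2034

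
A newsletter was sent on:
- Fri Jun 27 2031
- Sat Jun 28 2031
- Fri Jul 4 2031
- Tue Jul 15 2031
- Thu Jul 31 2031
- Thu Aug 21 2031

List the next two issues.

Tue Sep 16 2031, Fri Oct 17 2031

The spacing grows by 5 each time: 1, 6, 11, 16, 21 days.
Next gap: 26 days. Thu Aug 21 2031 + 26 days = Tue Sep 16 2031.
Next gap: 31 days. Tue Sep 16 2031 + 31 days = Fri Oct 17 2031.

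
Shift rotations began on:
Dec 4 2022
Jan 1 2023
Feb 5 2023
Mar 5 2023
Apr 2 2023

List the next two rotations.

All dates are Sundays, 28, 35, 28, 28 days apart.
Specifically, the 1st Sunday of each month.
1st Sunday of May 2023: May 7 2023.
1st Sunday of June 2023: Jun 4 2023.

May 7 2023, Jun 4 2023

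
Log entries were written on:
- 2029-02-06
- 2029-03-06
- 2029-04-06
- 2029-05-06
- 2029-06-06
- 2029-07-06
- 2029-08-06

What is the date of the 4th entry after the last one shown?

Gaps: 28, 31, 30, 31, 30, 31 days — not constant. Every event is on the 6th of the month.
Pattern: the 6th of each month.
Next: September 2029 → 2029-09-06.
Next: October 2029 → 2029-10-06.
Next: November 2029 → 2029-11-06.
Next: December 2029 → 2029-12-06.

2029-12-06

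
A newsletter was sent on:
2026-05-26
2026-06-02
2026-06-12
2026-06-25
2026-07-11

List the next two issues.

Intervals are 7, 10, 13, 16 days — an arithmetic progression with common difference 3.
Next gap: 19 days. 2026-07-11 + 19 days = 2026-07-30.
Next gap: 22 days. 2026-07-30 + 22 days = 2026-08-21.

2026-07-30, 2026-08-21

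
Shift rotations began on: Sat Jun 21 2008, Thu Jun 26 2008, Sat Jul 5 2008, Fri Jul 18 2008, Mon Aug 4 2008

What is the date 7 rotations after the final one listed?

Mon Mar 23 2009

The spacing grows by 4 each time: 5, 9, 13, 17 days.
Next gap: 21 days. Mon Aug 4 2008 + 21 days = Mon Aug 25 2008.
Next gap: 25 days. Mon Aug 25 2008 + 25 days = Fri Sep 19 2008.
Next gap: 29 days. Fri Sep 19 2008 + 29 days = Sat Oct 18 2008.
Next gap: 33 days. Sat Oct 18 2008 + 33 days = Thu Nov 20 2008.
Next gap: 37 days. Thu Nov 20 2008 + 37 days = Sat Dec 27 2008.
Next gap: 41 days. Sat Dec 27 2008 + 41 days = Fri Feb 6 2009.
Next gap: 45 days. Fri Feb 6 2009 + 45 days = Mon Mar 23 2009.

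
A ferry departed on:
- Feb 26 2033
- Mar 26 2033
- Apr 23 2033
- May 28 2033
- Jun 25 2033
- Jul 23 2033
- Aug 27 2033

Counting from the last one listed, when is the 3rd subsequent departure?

Nov 26 2033

All dates are Saturdays, 28, 28, 35, 28, 28, 35 days apart.
Specifically, the 4th Saturday of each month.
4th Saturday of September 2033: Sep 24 2033.
4th Saturday of October 2033: Oct 22 2033.
4th Saturday of November 2033: Nov 26 2033.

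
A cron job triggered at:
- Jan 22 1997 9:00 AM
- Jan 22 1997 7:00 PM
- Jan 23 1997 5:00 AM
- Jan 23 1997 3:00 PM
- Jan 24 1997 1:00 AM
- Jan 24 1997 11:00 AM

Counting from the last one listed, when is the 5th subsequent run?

Spacing: 10, 10, 10, 10, 10 h — constant 10 h.
Jan 24 1997 11:00 AM + 10 h = Jan 24 1997 9:00 PM.
Jan 24 1997 9:00 PM + 10 h = Jan 25 1997 7:00 AM.
Jan 25 1997 7:00 AM + 10 h = Jan 25 1997 5:00 PM.
Jan 25 1997 5:00 PM + 10 h = Jan 26 1997 3:00 AM.
Jan 26 1997 3:00 AM + 10 h = Jan 26 1997 1:00 PM.

Jan 26 1997 1:00 PM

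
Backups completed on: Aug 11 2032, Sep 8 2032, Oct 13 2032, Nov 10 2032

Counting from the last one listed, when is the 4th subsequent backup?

Mar 9 2033

All dates are Wednesdays, 28, 35, 28 days apart.
Specifically, the 2nd Wednesday of each month.
December 2032 — 2nd Wednesday is Dec 8 2032.
January 2033 — 2nd Wednesday is Jan 12 2033.
February 2033 — 2nd Wednesday is Feb 9 2033.
March 2033 — 2nd Wednesday is Mar 9 2033.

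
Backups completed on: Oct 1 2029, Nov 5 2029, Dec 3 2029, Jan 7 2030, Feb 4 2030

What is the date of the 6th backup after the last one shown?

Aug 5 2030

Gaps: 35, 28, 35, 28 days — a mix of 28 and 35. Every date is a Monday.
Each is the 1st Monday of its month.
1st Monday of March 2030: Mar 4 2030.
April 2030 — 1st Monday is Apr 1 2030.
1st Monday of May 2030: May 6 2030.
1st Monday of June 2030: Jun 3 2030.
July 2030 — 1st Monday is Jul 1 2030.
1st Monday of August 2030: Aug 5 2030.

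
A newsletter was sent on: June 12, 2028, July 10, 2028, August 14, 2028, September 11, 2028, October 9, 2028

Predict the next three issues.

All dates are Mondays, 28, 35, 28, 28 days apart.
Specifically, the 2nd Monday of each month.
2nd Monday of November 2028: November 13, 2028.
2nd Monday of December 2028: December 11, 2028.
January 2029 — 2nd Monday is January 8, 2029.

November 13, 2028; December 11, 2028; January 8, 2029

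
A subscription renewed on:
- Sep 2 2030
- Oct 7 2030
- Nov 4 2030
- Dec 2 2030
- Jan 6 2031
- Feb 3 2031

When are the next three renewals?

These are Mondays at 28- or 35-day spacing (35, 28, 28, 35, 28).
The pattern: 1st Monday of the month.
March 2031 — 1st Monday is Mar 3 2031.
1st Monday of April 2031: Apr 7 2031.
1st Monday of May 2031: May 5 2031.

Mar 3 2031, Apr 7 2031, May 5 2031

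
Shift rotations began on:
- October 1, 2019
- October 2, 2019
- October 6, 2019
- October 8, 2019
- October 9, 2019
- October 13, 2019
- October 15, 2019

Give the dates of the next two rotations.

The gap pattern 1, 4, 2, 1, 4, 2 repeats every 3 events.
These are the Tuesdays, Wednesdays and Sundays of each week.
The following Wednesday is October 16, 2019.
The following Sunday is October 20, 2019.

October 16, 2019; October 20, 2019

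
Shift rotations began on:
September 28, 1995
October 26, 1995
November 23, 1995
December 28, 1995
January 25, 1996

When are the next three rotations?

February 22, 1996; March 28, 1996; April 25, 1996

These are Thursdays at 28- or 35-day spacing (28, 28, 35, 28).
The pattern: 4th Thursday of the month.
February 1996 — 4th Thursday is February 22, 1996.
March 1996 — 4th Thursday is March 28, 1996.
4th Thursday of April 1996: April 25, 1996.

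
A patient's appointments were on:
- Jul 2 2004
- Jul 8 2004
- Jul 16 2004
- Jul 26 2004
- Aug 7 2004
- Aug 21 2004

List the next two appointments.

Sep 6 2004, Sep 24 2004

Intervals are 6, 8, 10, 12, 14 days — an arithmetic progression with common difference 2.
Next gap: 16 days. Aug 21 2004 + 16 days = Sep 6 2004.
Next gap: 18 days. Sep 6 2004 + 18 days = Sep 24 2004.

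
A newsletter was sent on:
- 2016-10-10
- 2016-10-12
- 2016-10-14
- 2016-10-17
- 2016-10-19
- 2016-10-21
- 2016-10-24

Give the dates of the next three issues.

2016-10-26, 2016-10-28, 2016-10-31

Every event lands on a Monday or Wednesday or Friday (gaps cycle 2, 2, 3, 2, 2, 3).
So the schedule is: every Monday, Wednesday and Friday.
The following Wednesday is 2016-10-26.
Next Friday: 2016-10-28.
Next Monday: 2016-10-31.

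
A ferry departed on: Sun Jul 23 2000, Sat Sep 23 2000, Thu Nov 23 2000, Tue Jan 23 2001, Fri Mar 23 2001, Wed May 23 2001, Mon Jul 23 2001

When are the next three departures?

Gaps: 62, 61, 61, 59, 61, 61 days — not constant. Every event is on the 23rd of the month.
Pattern: the 23rd of every 2 months.
Next: September 2001 → Sun Sep 23 2001.
Next: November 2001 → Fri Nov 23 2001.
January 2002: Wed Jan 23 2002.

Sun Sep 23 2001, Fri Nov 23 2001, Wed Jan 23 2002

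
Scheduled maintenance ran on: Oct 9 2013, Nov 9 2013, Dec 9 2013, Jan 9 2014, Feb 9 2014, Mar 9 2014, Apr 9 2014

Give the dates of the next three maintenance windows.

Each date is the 9th; the gaps (31, 30, 31, 31, 28, 31) track the month lengths.
The rule is the 9th of each month.
May 2014: May 9 2014.
June 2014: Jun 9 2014.
July 2014: Jul 9 2014.

May 9 2014, Jun 9 2014, Jul 9 2014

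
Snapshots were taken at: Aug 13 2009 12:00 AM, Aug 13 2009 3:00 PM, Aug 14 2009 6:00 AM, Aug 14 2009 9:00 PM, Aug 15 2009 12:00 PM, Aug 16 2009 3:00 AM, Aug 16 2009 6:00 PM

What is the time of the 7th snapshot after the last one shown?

Spacing: 15, 15, 15, 15, 15, 15 h — constant 15 h.
Aug 16 2009 6:00 PM + 15 h = Aug 17 2009 9:00 AM.
Aug 17 2009 9:00 AM + 15 h = Aug 18 2009 12:00 AM.
Aug 18 2009 12:00 AM + 15 h = Aug 18 2009 3:00 PM.
Aug 18 2009 3:00 PM + 15 h = Aug 19 2009 6:00 AM.
Aug 19 2009 6:00 AM + 15 h = Aug 19 2009 9:00 PM.
Aug 19 2009 9:00 PM + 15 h = Aug 20 2009 12:00 PM.
Aug 20 2009 12:00 PM + 15 h = Aug 21 2009 3:00 AM.

Aug 21 2009 3:00 AM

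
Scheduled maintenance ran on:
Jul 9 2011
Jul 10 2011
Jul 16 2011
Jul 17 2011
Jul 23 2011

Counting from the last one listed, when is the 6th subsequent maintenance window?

Every event lands on a Saturday or Sunday (gaps cycle 1, 6, 1, 6).
So the schedule is: every Saturday and Sunday.
Next Sunday: Jul 24 2011.
The following Saturday is Jul 30 2011.
The following Sunday is Jul 31 2011.
Next Saturday: Aug 6 2011.
Next Sunday: Aug 7 2011.
Next Saturday: Aug 13 2011.

Aug 13 2011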